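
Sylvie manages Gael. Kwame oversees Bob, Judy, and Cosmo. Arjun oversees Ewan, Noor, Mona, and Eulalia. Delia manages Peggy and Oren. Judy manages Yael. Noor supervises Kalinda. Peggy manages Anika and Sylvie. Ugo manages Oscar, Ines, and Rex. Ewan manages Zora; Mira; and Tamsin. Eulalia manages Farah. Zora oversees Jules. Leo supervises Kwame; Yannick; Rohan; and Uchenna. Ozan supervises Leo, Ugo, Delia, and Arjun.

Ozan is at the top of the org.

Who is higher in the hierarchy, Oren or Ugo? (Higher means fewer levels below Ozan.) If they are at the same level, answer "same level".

Ugo

Oren is 2 levels below Ozan; Ugo is 1. Ugo is higher.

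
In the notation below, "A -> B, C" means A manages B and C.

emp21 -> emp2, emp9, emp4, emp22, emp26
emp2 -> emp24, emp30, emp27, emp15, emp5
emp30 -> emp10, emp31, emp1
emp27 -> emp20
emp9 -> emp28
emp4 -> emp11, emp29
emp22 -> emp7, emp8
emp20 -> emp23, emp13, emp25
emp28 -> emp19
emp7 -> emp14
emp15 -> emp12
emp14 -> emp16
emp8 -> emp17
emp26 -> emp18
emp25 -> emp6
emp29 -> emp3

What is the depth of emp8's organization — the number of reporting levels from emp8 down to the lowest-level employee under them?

The longest chain under emp8 runs emp8 → emp17, which is 1 level below emp8.

1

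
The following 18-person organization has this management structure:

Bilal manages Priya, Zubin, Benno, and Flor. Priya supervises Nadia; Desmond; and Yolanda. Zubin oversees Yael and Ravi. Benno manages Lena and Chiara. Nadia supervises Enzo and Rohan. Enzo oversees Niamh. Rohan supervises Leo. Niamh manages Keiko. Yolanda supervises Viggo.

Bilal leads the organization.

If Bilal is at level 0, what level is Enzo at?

Chain from Enzo up to Bilal: Enzo → Nadia → Priya → Bilal. That is 3 steps up, so Enzo is 3 levels below Bilal.

3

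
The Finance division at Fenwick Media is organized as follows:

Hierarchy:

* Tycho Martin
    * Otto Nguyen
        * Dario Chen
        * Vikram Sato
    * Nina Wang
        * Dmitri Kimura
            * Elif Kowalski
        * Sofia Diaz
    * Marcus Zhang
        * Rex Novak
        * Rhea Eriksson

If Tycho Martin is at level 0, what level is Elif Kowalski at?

3

Chain from Elif Kowalski up to Tycho Martin: Elif Kowalski → Dmitri Kimura → Nina Wang → Tycho Martin. That is 3 steps up, so Elif Kowalski is 3 levels below Tycho Martin.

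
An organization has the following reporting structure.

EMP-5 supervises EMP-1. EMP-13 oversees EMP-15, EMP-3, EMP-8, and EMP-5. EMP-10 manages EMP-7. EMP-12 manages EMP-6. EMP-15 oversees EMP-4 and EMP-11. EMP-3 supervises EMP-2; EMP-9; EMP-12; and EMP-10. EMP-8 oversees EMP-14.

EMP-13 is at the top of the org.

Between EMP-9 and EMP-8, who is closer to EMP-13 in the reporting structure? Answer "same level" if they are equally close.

EMP-9 is 2 levels below EMP-13; EMP-8 is 1. EMP-8 is higher.

EMP-8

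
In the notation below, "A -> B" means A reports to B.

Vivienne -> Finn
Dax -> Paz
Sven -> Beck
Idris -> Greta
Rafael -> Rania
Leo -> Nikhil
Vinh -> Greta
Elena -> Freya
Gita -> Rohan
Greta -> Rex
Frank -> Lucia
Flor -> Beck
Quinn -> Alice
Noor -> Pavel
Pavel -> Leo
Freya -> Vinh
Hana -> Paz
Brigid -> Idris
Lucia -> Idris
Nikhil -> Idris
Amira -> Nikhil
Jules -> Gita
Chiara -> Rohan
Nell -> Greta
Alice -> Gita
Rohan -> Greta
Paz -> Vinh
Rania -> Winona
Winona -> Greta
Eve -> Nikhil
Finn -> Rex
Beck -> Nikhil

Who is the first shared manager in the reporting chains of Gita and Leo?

Greta

Gita's chain of managers is Rohan, Greta, Rex. Leo's chain of managers is Nikhil, Idris, Greta, Rex. The first manager that appears in both chains is Greta.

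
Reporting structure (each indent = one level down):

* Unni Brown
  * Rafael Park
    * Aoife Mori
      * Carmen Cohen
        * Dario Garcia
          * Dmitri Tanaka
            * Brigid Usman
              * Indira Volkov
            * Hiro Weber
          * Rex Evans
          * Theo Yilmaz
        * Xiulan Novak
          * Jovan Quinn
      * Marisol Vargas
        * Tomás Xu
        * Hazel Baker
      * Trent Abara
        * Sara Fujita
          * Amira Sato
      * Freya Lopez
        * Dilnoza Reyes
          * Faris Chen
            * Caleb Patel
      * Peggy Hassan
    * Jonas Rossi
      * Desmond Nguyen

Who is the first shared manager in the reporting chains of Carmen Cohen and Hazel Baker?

Carmen Cohen's chain of managers is Aoife Mori, Rafael Park, Unni Brown. Hazel Baker's chain of managers is Marisol Vargas, Aoife Mori, Rafael Park, Unni Brown. The first manager that appears in both chains is Aoife Mori.

Aoife Mori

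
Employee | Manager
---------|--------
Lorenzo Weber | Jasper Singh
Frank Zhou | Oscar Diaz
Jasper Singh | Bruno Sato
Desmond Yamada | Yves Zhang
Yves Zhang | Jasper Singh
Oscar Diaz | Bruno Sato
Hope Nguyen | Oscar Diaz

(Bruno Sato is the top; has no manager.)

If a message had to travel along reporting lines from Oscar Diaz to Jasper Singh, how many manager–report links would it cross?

2

Oscar Diaz is 1 level below Bruno Sato, and Jasper Singh is 1 level below Bruno Sato (their lowest common manager). The shortest path runs up from Oscar Diaz to Bruno Sato and back down to Jasper Singh: 1 + 1 = 2 links.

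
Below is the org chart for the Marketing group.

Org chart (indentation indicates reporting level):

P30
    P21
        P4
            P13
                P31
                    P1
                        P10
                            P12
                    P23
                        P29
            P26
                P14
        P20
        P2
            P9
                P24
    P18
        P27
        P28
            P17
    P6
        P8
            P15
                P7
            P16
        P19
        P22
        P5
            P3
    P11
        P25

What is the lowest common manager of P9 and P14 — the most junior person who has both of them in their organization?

P21

P9's chain of managers is P2, P21, P30. P14's chain of managers is P26, P4, P21, P30. The first manager that appears in both chains is P21.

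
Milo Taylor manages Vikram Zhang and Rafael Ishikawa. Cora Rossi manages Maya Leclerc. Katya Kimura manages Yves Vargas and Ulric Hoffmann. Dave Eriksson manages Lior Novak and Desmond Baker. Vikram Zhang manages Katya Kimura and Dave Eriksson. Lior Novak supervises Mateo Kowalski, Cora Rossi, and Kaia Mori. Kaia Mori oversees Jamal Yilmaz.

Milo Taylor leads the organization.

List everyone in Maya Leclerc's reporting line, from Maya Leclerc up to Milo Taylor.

Maya Leclerc reports to Cora Rossi. Cora Rossi reports to Lior Novak. Lior Novak reports to Dave Eriksson. Dave Eriksson reports to Vikram Zhang. Vikram Zhang reports to Milo Taylor. Milo Taylor is at the top.

Maya Leclerc -> Cora Rossi -> Lior Novak -> Dave Eriksson -> Vikram Zhang -> Milo Taylor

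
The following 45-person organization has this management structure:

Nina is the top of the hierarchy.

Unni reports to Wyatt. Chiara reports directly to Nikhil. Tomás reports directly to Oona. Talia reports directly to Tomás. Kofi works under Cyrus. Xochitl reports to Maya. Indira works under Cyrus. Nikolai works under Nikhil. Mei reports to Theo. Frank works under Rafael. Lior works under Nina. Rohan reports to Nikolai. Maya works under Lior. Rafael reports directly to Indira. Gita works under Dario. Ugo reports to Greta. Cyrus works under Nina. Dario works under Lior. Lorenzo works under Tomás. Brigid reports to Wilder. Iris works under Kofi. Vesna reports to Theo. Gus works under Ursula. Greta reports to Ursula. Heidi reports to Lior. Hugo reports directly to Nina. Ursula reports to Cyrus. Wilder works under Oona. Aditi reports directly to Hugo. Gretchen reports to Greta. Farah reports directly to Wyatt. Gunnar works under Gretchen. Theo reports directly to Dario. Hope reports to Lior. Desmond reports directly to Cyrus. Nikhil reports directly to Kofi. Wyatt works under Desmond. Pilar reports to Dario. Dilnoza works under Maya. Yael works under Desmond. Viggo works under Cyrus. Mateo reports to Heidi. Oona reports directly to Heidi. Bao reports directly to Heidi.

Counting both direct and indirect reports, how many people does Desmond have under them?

4

Desmond directly manages Wyatt, Yael. Under Wyatt: Farah, Unni (2). Yael has no reports. So Desmond's organization is 2 direct reports plus everyone under them: 3 + 1 = 4.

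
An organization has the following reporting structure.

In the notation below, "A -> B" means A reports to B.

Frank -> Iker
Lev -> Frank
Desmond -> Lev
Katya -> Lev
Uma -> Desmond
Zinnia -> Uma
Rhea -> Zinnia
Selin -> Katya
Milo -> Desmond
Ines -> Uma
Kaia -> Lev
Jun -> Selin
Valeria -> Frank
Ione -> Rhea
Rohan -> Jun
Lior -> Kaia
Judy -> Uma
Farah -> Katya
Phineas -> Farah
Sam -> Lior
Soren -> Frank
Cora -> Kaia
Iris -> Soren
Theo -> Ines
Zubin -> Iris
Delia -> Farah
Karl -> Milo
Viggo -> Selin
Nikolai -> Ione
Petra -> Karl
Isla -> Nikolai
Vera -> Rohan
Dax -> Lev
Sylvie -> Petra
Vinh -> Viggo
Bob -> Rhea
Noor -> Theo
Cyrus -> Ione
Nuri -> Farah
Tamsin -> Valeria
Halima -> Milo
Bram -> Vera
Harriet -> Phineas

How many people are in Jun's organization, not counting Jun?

3

Jun directly manages Rohan. Under Rohan: Vera, Bram (2). That's 3 in total.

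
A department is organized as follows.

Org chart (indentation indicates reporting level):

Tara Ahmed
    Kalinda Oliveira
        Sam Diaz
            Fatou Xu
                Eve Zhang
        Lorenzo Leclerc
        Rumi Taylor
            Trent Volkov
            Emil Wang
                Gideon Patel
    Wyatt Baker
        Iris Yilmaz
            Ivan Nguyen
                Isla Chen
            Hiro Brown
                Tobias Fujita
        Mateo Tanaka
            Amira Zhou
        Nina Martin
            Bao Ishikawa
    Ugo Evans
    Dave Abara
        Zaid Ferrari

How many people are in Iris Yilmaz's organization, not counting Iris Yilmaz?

4

Iris Yilmaz directly manages Ivan Nguyen, Hiro Brown. Under Ivan Nguyen: Isla Chen (1). Under Hiro Brown: Tobias Fujita (1). So Iris Yilmaz's organization is 2 direct reports plus everyone under them: 2 + 2 = 4.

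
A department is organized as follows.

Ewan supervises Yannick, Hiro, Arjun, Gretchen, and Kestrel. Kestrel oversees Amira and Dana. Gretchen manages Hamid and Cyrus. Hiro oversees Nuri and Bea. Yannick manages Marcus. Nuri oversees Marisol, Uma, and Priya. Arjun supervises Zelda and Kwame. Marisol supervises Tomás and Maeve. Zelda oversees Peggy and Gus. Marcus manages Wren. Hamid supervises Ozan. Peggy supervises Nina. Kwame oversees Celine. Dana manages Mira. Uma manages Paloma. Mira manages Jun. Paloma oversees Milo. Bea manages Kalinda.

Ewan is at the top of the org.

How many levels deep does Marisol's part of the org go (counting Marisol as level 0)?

The longest chain under Marisol runs Marisol → Maeve, which is 1 level below Marisol.

1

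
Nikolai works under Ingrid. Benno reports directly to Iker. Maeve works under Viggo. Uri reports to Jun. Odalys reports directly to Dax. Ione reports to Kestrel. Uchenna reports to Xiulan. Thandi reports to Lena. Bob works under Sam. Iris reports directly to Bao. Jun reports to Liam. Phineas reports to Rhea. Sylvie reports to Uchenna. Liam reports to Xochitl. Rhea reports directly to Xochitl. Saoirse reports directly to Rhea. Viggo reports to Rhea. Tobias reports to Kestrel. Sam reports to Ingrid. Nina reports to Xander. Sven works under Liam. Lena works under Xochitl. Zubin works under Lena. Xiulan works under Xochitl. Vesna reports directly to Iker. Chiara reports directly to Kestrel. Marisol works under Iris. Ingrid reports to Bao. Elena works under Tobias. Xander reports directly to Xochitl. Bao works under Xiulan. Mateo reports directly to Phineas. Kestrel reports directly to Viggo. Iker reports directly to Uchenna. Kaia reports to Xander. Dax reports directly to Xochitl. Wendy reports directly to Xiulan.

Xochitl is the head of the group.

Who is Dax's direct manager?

Xochitl

Dax reports directly to Xochitl.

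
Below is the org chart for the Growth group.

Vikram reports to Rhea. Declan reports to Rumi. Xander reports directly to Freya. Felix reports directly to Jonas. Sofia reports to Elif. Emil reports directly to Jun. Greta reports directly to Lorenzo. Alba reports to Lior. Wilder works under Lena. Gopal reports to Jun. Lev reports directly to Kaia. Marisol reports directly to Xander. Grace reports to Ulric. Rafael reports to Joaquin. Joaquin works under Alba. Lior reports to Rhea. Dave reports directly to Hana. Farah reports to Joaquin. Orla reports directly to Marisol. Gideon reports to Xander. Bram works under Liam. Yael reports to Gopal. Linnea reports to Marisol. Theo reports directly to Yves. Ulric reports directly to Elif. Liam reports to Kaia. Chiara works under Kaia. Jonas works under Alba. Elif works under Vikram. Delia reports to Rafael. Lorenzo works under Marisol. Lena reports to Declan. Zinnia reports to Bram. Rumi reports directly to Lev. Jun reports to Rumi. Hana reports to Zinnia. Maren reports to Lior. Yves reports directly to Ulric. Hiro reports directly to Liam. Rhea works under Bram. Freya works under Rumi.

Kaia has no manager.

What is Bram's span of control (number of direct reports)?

Bram directly manages Rhea, Zinnia. That is 2 direct reports.

2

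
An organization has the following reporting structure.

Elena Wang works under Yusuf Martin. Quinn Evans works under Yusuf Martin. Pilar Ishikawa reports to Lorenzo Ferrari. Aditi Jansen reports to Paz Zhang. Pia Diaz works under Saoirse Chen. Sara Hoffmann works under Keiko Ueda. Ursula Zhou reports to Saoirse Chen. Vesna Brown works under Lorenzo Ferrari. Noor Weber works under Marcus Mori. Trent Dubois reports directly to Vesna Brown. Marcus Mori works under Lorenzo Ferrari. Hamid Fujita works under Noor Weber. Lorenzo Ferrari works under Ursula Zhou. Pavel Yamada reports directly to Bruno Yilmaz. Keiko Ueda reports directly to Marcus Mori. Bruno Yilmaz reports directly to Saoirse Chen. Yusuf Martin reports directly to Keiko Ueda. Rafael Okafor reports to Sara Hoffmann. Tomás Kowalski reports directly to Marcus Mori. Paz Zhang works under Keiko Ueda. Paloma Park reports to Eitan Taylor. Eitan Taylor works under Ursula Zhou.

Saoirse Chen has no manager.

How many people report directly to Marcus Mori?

3

Marcus Mori directly manages Keiko Ueda, Noor Weber, Tomás Kowalski. That is 3 direct reports.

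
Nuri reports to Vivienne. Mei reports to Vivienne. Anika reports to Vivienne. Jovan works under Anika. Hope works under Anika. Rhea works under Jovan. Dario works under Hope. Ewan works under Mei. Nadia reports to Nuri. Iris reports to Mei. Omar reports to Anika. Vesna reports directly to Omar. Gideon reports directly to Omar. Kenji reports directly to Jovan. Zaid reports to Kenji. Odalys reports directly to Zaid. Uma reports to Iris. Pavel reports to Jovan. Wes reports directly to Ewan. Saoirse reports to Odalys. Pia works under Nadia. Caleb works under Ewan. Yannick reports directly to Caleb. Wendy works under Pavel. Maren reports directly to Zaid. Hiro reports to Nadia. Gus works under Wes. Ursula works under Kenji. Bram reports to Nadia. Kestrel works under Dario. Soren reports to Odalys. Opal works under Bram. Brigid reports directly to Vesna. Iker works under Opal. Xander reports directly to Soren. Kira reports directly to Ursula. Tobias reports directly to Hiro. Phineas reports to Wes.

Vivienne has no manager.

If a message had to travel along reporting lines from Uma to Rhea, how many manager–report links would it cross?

6

Uma is 3 levels below Vivienne, and Rhea is 3 levels below Vivienne (their lowest common manager). The shortest path runs up from Uma to Vivienne and back down to Rhea: 3 + 3 = 6 links.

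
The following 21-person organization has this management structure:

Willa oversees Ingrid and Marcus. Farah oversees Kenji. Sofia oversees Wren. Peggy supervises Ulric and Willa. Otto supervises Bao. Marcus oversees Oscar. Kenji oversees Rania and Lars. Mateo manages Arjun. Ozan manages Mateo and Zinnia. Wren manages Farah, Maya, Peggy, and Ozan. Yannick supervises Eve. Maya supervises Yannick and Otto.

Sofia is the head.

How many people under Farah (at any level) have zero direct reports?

2

The people in Farah's organization with no one reporting to them are Lars, Rania. That is 2.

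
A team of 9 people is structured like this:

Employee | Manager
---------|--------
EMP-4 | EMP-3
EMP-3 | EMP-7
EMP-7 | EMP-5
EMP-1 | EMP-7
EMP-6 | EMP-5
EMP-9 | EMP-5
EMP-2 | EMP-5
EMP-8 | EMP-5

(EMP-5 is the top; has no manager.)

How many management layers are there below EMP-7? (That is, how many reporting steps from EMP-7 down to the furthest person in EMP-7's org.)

2

The longest chain under EMP-7 runs EMP-7 → EMP-3 → EMP-4, which is 2 levels below EMP-7.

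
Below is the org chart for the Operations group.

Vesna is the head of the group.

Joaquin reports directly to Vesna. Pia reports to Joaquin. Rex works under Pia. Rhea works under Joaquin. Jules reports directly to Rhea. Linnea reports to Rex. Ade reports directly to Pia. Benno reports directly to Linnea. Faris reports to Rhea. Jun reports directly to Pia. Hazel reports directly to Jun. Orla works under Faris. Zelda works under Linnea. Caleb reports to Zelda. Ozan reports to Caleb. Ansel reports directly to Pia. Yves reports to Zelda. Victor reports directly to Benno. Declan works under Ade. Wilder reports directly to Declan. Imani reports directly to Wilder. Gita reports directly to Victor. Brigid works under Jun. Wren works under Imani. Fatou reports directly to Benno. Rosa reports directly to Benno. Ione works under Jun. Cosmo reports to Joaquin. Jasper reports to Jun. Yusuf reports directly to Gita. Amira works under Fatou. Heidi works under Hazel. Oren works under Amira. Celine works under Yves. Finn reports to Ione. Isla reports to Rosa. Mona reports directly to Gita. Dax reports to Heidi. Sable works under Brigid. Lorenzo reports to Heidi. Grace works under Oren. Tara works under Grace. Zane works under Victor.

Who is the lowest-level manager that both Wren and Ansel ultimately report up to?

Wren's chain of managers is Imani, Wilder, Declan, Ade, Pia, Joaquin, Vesna. Ansel's chain of managers is Pia, Joaquin, Vesna. The first manager that appears in both chains is Pia.

Pia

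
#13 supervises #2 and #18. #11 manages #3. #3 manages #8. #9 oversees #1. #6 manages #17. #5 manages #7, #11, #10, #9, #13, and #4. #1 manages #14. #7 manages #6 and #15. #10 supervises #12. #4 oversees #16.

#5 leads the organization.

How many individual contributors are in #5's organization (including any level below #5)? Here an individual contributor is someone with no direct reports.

The people in #5's organization with no one reporting to them are #16, #2, #18, #14, #12, #8, #15, #17. That is 8.

8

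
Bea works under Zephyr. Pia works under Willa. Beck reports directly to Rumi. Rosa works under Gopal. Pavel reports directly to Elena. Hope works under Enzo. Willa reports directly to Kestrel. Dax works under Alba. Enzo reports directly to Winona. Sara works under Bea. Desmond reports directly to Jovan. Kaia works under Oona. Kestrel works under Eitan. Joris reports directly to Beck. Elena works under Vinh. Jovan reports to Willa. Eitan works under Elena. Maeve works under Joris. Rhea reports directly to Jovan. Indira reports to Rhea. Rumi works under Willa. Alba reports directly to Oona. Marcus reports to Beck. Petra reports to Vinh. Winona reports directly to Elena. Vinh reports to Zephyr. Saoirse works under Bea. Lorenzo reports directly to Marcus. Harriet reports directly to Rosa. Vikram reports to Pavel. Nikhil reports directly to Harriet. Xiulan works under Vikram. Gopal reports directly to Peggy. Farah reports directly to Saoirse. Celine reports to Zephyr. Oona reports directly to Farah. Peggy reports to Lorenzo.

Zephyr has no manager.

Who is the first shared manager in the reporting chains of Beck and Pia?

Willa

Beck's chain of managers is Rumi, Willa, Kestrel, Eitan, Elena, Vinh, Zephyr. Pia's chain of managers is Willa, Kestrel, Eitan, Elena, Vinh, Zephyr. The first manager that appears in both chains is Willa.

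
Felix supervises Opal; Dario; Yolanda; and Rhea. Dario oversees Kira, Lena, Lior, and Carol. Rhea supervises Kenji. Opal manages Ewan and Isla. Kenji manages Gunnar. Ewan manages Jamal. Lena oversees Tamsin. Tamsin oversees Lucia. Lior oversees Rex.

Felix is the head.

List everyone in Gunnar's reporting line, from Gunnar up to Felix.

Gunnar reports to Kenji. Kenji reports to Rhea. Rhea reports to Felix. Felix is at the top.

Gunnar -> Kenji -> Rhea -> Felix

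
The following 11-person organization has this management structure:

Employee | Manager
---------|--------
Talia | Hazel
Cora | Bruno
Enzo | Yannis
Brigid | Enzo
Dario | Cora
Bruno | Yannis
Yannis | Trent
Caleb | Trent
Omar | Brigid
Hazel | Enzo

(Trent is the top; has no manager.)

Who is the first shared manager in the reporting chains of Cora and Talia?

Cora's chain of managers is Bruno, Yannis, Trent. Talia's chain of managers is Hazel, Enzo, Yannis, Trent. The first manager that appears in both chains is Yannis.

Yannis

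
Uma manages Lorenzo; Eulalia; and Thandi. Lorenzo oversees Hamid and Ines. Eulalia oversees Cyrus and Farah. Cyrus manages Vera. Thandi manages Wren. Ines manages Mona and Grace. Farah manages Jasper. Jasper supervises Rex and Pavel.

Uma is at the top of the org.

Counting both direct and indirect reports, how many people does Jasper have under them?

Jasper directly manages Rex, Pavel. Rex has no reports. Pavel has no reports. So Jasper's organization is 2 direct reports plus everyone under them: 1 + 1 = 2.

2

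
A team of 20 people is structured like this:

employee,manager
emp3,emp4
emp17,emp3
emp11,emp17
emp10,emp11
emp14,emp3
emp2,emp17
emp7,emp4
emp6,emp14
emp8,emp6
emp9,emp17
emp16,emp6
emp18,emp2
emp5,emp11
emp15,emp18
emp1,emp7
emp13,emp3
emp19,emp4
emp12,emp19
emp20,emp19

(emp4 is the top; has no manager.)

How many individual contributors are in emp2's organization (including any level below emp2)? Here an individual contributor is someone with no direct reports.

The only person in emp2's organization with no one reporting to them is emp15. That is 1.

1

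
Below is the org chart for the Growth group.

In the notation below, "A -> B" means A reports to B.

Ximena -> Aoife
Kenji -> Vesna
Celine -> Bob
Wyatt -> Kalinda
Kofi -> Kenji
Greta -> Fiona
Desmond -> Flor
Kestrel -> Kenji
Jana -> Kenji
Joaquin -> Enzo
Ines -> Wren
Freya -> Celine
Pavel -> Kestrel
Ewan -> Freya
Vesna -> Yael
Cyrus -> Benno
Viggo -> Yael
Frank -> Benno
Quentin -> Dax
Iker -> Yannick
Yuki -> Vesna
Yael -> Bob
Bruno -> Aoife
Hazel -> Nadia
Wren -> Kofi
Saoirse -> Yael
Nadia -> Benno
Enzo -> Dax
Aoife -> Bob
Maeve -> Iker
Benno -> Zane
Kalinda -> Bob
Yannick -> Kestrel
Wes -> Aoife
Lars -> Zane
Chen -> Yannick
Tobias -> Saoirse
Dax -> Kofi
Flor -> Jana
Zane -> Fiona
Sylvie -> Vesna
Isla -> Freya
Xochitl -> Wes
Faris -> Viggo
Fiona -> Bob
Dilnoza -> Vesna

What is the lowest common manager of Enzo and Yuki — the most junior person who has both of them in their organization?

Enzo's chain of managers is Dax, Kofi, Kenji, Vesna, Yael, Bob. Yuki's chain of managers is Vesna, Yael, Bob. The first manager that appears in both chains is Vesna.

Vesna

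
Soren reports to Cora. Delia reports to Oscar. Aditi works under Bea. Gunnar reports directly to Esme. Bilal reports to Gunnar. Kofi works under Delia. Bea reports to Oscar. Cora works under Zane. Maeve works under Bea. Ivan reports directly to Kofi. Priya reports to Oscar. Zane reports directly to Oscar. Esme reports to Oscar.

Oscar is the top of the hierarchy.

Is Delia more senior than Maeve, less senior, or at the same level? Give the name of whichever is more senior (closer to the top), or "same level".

Delia is 1 level below Oscar; Maeve is 2. Delia is higher.

Delia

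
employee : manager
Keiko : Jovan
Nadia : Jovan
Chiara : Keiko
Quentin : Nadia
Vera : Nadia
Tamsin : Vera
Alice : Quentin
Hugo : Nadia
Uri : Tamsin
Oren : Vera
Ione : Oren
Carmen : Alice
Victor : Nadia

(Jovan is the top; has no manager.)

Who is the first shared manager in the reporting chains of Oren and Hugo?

Nadia

Oren's chain of managers is Vera, Nadia, Jovan. Hugo's chain of managers is Nadia, Jovan. The first manager that appears in both chains is Nadia.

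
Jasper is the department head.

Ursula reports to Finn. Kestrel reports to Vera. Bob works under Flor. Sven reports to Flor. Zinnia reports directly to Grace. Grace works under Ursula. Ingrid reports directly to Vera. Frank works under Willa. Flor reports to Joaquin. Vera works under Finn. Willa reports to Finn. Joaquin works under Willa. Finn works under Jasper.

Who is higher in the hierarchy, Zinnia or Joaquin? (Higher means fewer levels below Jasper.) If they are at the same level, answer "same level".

Joaquin

Zinnia is 4 levels below Jasper; Joaquin is 3. Joaquin is higher.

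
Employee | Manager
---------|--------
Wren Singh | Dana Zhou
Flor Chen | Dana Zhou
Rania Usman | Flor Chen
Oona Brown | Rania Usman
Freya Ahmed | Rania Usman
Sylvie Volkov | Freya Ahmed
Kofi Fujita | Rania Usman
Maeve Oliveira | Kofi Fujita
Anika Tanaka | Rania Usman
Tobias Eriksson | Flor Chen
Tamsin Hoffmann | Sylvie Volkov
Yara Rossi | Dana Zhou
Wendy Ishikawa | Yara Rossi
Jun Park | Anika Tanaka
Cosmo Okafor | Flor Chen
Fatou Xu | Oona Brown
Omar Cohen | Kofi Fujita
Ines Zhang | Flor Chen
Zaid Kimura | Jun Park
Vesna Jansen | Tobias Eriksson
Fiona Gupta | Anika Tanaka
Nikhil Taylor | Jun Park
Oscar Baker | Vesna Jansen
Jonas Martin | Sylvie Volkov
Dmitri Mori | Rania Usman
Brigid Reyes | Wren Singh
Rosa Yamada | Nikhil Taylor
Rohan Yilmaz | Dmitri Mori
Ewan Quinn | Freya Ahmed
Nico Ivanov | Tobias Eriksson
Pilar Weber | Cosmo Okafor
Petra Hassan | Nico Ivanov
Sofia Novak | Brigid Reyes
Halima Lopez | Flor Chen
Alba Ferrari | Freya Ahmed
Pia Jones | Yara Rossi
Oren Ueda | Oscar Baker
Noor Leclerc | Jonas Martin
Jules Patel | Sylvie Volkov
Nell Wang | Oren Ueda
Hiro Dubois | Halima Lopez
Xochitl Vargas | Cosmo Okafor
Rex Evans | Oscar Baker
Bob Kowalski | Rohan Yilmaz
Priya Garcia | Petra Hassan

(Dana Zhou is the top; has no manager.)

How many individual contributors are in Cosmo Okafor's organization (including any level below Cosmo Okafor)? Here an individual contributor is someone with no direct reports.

The people in Cosmo Okafor's organization with no one reporting to them are Xochitl Vargas, Pilar Weber. That is 2.

2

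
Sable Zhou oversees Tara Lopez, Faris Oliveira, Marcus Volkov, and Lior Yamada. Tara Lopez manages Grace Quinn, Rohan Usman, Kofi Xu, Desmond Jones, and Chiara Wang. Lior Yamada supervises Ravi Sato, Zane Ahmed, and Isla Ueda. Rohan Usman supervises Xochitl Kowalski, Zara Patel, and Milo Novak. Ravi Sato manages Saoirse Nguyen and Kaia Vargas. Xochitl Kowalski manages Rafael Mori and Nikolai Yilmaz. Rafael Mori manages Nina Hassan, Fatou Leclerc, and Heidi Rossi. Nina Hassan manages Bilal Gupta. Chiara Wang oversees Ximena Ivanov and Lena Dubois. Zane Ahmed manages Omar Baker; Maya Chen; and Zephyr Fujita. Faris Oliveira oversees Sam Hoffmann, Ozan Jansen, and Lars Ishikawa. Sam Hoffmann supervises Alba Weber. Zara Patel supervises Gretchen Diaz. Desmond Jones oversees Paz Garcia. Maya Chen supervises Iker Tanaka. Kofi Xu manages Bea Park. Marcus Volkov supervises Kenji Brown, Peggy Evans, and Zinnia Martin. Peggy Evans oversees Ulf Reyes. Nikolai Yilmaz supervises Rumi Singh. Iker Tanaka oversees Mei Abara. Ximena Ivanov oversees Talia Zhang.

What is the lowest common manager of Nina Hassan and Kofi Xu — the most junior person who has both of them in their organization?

Nina Hassan's chain of managers is Rafael Mori, Xochitl Kowalski, Rohan Usman, Tara Lopez, Sable Zhou. Kofi Xu's chain of managers is Tara Lopez, Sable Zhou. The first manager that appears in both chains is Tara Lopez.

Tara Lopez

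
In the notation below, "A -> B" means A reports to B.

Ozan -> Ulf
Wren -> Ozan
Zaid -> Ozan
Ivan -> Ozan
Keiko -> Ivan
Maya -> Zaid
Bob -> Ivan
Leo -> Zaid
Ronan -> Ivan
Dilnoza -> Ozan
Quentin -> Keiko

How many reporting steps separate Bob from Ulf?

3

Chain from Bob up to Ulf: Bob → Ivan → Ozan → Ulf. That is 3 steps up, so Bob is 3 levels below Ulf.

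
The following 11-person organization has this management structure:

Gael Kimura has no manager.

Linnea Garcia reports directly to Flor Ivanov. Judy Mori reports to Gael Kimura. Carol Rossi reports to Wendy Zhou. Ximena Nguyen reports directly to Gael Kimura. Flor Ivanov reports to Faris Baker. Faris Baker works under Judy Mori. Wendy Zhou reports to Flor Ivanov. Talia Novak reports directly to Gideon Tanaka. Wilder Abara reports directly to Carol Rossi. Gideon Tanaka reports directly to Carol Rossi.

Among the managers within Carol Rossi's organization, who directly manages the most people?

Carol Rossi

Direct-report counts within Carol Rossi's organization: Carol Rossi has 2; Gideon Tanaka has 1. The largest is 2, held by Carol Rossi.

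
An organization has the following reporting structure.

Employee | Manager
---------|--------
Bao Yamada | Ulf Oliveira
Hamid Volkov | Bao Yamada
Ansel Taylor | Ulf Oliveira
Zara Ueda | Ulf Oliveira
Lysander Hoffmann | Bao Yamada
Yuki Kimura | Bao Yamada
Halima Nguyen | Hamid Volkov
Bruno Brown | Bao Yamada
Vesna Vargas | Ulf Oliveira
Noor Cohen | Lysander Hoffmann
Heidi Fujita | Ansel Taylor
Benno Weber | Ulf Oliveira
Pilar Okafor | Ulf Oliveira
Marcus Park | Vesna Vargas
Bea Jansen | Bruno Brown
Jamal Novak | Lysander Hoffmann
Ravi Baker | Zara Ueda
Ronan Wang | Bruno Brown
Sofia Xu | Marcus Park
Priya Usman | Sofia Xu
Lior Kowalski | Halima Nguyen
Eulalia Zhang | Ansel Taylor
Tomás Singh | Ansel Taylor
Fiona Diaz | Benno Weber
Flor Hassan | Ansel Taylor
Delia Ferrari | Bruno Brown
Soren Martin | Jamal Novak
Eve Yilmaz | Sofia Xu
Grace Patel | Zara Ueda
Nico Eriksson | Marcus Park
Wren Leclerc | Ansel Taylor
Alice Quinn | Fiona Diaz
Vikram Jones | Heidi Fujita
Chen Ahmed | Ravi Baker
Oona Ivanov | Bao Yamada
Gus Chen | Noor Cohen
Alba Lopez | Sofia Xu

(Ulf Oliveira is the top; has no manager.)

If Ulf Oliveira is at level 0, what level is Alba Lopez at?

Chain from Alba Lopez up to Ulf Oliveira: Alba Lopez → Sofia Xu → Marcus Park → Vesna Vargas → Ulf Oliveira. That is 4 steps up, so Alba Lopez is 4 levels below Ulf Oliveira.

4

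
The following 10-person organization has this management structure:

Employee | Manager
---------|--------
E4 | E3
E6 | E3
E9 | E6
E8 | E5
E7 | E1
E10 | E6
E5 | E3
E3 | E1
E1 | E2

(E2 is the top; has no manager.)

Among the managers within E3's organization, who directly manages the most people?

Direct-report counts within E3's organization: E3 has 3; E5 has 1; E6 has 2. The largest is 3, held by E3.

E3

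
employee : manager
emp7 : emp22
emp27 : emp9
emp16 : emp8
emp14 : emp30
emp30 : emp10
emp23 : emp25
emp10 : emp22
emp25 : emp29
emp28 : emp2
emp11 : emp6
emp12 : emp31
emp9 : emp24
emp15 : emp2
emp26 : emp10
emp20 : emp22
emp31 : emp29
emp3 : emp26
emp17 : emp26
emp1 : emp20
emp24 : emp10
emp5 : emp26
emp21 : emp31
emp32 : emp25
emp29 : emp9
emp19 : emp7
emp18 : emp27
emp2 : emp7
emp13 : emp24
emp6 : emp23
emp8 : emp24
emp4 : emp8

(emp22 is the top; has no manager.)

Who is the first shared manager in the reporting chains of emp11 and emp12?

emp11's chain of managers is emp6, emp23, emp25, emp29, emp9, emp24, emp10, emp22. emp12's chain of managers is emp31, emp29, emp9, emp24, emp10, emp22. The first manager that appears in both chains is emp29.

emp29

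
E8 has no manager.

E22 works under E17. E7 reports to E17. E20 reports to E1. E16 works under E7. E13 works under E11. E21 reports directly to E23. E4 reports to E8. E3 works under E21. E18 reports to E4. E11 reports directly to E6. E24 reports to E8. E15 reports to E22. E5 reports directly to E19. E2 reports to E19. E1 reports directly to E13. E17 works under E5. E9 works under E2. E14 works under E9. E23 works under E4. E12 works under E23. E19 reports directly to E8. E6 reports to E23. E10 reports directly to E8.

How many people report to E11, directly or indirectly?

E11 directly manages E13. Under E13: E1, E20 (2). That's 3 in total.

3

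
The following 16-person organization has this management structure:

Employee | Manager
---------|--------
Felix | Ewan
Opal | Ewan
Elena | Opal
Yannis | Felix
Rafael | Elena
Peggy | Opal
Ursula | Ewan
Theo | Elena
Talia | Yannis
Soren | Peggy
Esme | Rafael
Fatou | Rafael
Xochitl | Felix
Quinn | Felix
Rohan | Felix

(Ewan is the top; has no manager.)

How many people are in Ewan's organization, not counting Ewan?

15

Ewan directly manages Felix, Opal, Ursula. Under Felix: Rohan, Quinn, Xochitl, Yannis, Talia (5). Under Opal: Peggy, Soren, Elena, Theo, Rafael, Fatou, Esme (7). Ursula has no reports. So Ewan's organization is 3 direct reports plus everyone under them: 6 + 8 + 1 = 15.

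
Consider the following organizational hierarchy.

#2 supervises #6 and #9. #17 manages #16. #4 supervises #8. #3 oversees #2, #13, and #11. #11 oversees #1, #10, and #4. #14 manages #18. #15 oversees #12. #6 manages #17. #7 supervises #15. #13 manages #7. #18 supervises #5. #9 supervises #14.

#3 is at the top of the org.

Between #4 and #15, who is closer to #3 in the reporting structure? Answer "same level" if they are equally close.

#4

#4 is 2 levels below #3; #15 is 3. #4 is higher.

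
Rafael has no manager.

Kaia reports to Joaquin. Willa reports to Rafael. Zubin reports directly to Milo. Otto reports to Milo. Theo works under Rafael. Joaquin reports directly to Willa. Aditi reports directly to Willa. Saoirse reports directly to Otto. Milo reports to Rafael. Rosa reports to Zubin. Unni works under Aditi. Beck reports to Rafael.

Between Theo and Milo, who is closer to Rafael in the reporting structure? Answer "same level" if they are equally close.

Both Theo and Milo are 1 level below Rafael.

same level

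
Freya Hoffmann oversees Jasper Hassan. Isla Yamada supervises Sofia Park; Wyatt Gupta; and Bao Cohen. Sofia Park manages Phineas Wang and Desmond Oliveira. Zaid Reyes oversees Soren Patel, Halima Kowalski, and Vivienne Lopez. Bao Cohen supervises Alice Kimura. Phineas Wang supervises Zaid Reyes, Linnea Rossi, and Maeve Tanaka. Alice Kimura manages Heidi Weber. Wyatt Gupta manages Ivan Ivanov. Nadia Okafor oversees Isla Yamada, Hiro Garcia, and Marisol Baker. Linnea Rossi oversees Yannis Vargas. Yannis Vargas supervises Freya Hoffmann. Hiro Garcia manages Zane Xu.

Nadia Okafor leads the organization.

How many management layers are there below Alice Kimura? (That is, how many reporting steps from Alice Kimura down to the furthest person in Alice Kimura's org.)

1

The longest chain under Alice Kimura runs Alice Kimura → Heidi Weber, which is 1 level below Alice Kimura.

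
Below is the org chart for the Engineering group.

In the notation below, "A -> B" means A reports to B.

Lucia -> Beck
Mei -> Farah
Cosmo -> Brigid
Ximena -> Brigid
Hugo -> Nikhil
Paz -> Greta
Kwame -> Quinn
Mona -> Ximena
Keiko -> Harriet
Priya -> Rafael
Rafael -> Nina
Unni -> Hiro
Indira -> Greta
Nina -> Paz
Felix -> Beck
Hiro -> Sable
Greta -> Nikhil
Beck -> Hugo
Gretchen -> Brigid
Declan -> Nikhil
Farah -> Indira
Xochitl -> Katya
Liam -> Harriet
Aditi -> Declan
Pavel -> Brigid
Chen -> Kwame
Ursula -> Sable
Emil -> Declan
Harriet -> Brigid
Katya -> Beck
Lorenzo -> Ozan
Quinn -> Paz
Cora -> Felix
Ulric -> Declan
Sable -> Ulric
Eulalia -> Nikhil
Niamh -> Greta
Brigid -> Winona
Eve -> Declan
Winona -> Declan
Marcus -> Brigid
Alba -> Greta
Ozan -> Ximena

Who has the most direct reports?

Brigid

Direct-report counts: Nikhil has 4; Greta has 4; Indira has 1; Farah has 1; Paz has 2; Quinn has 1; Kwame has 1; Nina has 1; Rafael has 1; Hugo has 1; Beck has 3; Felix has 1; Katya has 1; Declan has 5; Winona has 1; Brigid has 6; Harriet has 2; Ximena has 2; Ozan has 1; Ulric has 1; Sable has 2; Hiro has 1. The largest is 6, held by Brigid.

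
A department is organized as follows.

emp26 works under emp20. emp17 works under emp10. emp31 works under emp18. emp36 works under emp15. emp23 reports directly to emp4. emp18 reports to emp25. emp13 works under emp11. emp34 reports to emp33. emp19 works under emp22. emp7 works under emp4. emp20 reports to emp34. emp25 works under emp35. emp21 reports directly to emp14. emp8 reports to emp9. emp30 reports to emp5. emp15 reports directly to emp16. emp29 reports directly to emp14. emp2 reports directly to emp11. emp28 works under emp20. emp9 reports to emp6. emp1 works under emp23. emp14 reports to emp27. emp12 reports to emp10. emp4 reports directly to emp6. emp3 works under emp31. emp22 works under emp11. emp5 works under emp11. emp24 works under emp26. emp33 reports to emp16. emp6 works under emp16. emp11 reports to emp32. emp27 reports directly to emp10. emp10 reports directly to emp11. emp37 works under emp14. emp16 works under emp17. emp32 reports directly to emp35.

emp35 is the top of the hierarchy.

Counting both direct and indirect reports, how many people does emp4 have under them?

emp4 directly manages emp7, emp23. emp7 has no reports. Under emp23: emp1 (1). So emp4's organization is 2 direct reports plus everyone under them: 1 + 2 = 3.

3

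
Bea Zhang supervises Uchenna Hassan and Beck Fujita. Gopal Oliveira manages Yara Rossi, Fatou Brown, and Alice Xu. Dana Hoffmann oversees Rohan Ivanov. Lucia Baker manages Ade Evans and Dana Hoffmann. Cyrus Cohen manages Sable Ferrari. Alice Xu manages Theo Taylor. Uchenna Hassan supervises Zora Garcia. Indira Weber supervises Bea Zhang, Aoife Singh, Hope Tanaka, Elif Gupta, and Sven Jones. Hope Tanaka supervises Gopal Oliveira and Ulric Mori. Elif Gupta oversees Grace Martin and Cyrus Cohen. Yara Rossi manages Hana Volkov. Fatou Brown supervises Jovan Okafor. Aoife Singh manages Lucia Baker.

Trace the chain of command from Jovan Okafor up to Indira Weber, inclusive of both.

Jovan Okafor reports to Fatou Brown. Fatou Brown reports to Gopal Oliveira. Gopal Oliveira reports to Hope Tanaka. Hope Tanaka reports to Indira Weber. Indira Weber is at the top.

Jovan Okafor -> Fatou Brown -> Gopal Oliveira -> Hope Tanaka -> Indira Weber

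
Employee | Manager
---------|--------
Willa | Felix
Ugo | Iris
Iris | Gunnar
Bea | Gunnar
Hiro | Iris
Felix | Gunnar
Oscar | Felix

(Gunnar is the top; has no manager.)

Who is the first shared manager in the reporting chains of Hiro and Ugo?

Hiro's chain of managers is Iris, Gunnar. Ugo's chain of managers is Iris, Gunnar. The first manager that appears in both chains is Iris.

Iris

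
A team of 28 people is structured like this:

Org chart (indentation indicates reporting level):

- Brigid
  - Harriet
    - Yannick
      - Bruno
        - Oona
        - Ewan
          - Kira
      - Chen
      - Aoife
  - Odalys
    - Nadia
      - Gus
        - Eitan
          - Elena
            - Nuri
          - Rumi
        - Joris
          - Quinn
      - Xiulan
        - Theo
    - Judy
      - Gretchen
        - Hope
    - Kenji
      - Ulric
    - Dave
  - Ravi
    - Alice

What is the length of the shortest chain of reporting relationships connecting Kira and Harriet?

4

Kira is in Harriet's organization: the chain from Kira up to Harriet is Kira → Ewan → Bruno → Yannick → Harriet, which is 4 links.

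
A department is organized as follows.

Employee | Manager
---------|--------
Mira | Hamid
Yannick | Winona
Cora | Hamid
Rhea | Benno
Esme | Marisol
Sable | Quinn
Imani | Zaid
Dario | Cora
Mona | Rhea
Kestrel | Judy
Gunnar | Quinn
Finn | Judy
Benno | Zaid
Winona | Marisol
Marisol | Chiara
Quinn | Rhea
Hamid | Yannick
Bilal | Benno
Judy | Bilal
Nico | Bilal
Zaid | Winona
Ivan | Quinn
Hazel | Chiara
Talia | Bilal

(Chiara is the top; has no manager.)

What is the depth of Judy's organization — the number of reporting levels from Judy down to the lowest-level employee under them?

1

The longest chain under Judy runs Judy → Finn, which is 1 level below Judy.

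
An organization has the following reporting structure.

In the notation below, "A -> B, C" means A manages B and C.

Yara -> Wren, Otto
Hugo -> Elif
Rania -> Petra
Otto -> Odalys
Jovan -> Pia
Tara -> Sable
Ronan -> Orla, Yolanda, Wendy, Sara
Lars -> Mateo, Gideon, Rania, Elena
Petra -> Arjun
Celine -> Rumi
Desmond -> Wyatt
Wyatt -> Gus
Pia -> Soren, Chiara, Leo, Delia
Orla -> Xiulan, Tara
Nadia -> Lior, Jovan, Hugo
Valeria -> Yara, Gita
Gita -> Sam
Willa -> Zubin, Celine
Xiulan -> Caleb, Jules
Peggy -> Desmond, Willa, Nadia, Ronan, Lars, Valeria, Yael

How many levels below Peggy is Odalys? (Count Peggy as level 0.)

4

Chain from Odalys up to Peggy: Odalys → Otto → Yara → Valeria → Peggy. That is 4 steps up, so Odalys is 4 levels below Peggy.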